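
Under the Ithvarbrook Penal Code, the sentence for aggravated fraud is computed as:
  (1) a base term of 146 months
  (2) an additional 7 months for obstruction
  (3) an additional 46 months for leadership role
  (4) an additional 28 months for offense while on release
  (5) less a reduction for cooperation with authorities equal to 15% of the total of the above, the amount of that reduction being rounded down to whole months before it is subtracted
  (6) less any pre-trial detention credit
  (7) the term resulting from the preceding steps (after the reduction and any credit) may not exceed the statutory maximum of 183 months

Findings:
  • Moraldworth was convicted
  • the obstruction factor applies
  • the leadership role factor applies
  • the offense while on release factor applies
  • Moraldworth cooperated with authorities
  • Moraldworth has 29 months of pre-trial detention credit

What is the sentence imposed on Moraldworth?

Obstruction enhancement: +7 months
Leadership role enhancement: +46 months
Offense while on release enhancement: +28 months
Adjusted term: 146 months + 7 months + 46 months + 28 months = 227 months
Cooperation with authorities reduction: 15% of 227 months = 34 months (rounded down)
After reduction: 227 − 34 = 193 months
Less pre-trial detention credit: 193 months − 29 months = 164 months
Cap at 183 months: 164 months is within the cap, no reduction.

164 months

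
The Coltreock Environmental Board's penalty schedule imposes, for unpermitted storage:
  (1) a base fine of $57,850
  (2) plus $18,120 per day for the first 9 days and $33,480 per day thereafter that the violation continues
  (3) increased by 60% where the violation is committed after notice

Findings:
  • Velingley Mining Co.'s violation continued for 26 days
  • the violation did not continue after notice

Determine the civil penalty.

First 9 days: 9 × $18,120 = $163,080
Remaining days: (26 − 9) × $33,480 = $569,160
Per-day component: $163,080 + $569,160 = $732,240
Base plus per-day: $57,850 + $732,240 = $790,090
The violation did not continue after notice: no 60% increase.

$790,090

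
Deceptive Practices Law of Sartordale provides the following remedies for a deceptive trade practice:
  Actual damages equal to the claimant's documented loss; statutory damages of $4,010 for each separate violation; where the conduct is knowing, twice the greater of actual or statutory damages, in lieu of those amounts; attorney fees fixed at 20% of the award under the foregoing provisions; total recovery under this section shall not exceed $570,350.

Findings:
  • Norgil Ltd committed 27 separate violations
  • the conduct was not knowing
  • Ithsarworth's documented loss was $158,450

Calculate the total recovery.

$320,064

Statutory damages: 27 × $4,010 = $108,270
Conduct not knowing: the in-lieu enhancement does not apply.
Actual plus statutory damages: $158,450 + $108,270 = $266,720
Attorney fees: 20% of $266,720 = $53,344
Total before cap: $266,720 + $53,344 = $320,064
Cap at $570,350: $320,064 is within the cap, no reduction.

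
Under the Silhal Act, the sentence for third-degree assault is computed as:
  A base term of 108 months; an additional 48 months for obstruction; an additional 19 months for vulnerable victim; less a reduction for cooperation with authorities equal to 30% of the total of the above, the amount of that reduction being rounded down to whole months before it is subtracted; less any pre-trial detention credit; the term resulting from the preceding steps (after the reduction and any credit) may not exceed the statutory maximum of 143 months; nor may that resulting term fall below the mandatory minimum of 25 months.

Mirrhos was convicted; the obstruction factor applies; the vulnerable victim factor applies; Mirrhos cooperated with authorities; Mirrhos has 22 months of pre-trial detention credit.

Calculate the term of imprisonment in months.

101 months

Obstruction enhancement: +48 months
Vulnerable victim enhancement: +19 months
Adjusted term: 108 months + 48 months + 19 months = 175 months
Cooperation with authorities reduction: 30% of 175 months = 52 months (rounded down)
After reduction: 175 − 52 = 123 months
Less pre-trial detention credit: 123 months − 22 months = 101 months
Cap at 143 months: 101 months is within the cap, no reduction.
Minimum 25 months: 101 months meets the minimum, no increase.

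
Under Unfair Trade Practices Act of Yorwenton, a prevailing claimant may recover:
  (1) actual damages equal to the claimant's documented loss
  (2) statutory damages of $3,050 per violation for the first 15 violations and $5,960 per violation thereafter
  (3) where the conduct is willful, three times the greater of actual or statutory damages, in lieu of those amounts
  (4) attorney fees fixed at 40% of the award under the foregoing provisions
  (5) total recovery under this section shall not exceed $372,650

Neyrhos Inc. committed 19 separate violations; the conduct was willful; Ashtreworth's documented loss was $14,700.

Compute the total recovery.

First 15 violations: 15 × $3,050 = $45,750
Remaining violations: (19 − 15) × $5,960 = $23,840
Statutory damages: $45,750 + $23,840 = $69,590
Greater of actual damages ($14,700) or statutory damages ($69,590): $69,590
Trebled: 3 × $69,590 = $208,770
Attorney fees: 40% of $208,770 = $83,508
Total before cap: $208,770 + $83,508 = $292,278
Cap at $372,650: $292,278 is within the cap, no reduction.

Total recovery: $292,278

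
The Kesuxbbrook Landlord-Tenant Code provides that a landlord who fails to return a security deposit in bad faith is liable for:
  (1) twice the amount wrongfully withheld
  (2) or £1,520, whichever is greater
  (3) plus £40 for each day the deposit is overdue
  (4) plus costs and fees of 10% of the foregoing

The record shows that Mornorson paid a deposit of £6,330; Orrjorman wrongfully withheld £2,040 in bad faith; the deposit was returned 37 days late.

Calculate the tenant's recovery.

£6,116

Doubled: 2 × £2,040 = £4,080
Minimum £1,520: £4,080 meets the minimum, no increase.
Late-return penalty: 37 × £40 = £1,480
Damages plus late penalty: £4,080 + £1,480 = £5,560
Costs and fees: 10% of £5,560 = £556
Total recovery: £5,560 + £556 = £6,116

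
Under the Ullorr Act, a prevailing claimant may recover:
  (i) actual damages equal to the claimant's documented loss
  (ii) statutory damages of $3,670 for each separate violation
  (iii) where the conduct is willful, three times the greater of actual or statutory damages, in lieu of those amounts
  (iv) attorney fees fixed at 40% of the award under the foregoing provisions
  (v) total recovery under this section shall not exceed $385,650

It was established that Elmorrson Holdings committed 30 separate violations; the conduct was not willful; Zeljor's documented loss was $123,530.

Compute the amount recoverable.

Statutory damages: 30 × $3,670 = $110,100
Conduct not willful: the in-lieu enhancement does not apply.
Actual plus statutory damages: $123,530 + $110,100 = $233,630
Attorney fees: 40% of $233,630 = $93,452
Total before cap: $233,630 + $93,452 = $327,082
Cap at $385,650: $327,082 is within the cap, no reduction.

$327,082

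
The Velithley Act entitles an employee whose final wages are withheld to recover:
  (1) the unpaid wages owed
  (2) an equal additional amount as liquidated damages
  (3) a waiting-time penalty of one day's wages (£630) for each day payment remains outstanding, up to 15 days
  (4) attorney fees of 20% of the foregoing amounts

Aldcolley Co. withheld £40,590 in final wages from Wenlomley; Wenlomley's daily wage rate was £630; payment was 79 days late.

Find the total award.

Liquidated damages (equal amount): £40,590
Penalty days: min(79, 15) = 15
Waiting-time penalty: 15 × £630 = £9,450
Subtotal: £40,590 + £40,590 + £9,450 = £90,630
Attorney fees: 20% of £90,630 = £18,126
Total award: £90,630 + £18,126 = £108,756

Total award: £108,756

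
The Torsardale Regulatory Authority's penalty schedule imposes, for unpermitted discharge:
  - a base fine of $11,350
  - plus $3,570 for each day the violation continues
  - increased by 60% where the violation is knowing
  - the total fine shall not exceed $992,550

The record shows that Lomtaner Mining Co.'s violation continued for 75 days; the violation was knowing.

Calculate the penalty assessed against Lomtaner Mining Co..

Per-day component: 75 × $3,570 = $267,750
Base plus per-day: $11,350 + $267,750 = $279,100
Enhancement: 60% of $279,100 = $167,460
Enhanced fine: $279,100 + $167,460 = $446,560
Cap at $992,550: $446,560 is within the cap, no reduction.

Civil penalty: $446,560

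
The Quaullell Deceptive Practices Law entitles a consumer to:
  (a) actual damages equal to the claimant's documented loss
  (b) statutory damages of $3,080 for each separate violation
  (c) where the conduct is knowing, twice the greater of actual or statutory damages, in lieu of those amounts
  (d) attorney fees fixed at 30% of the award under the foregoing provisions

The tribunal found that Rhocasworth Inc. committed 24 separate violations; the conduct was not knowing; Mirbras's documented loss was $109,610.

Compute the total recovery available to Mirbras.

$238,589

Statutory damages: 24 × $3,080 = $73,920
Conduct not knowing: the in-lieu enhancement does not apply.
Actual plus statutory damages: $109,610 + $73,920 = $183,530
Attorney fees: 30% of $183,530 = $55,059
Total recovery: $183,530 + $55,059 = $238,589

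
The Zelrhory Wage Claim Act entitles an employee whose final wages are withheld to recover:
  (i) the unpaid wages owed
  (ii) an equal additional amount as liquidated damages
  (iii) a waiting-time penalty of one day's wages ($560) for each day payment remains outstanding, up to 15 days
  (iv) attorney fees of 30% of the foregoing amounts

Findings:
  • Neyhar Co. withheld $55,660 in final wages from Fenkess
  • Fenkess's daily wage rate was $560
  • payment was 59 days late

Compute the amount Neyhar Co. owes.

Liquidated damages (equal amount): $55,660
Penalty days: min(59, 15) = 15
Waiting-time penalty: 15 × $560 = $8,400
Subtotal: $55,660 + $55,660 + $8,400 = $119,720
Attorney fees: 30% of $119,720 = $35,916
Total award: $119,720 + $35,916 = $155,636

Total award: $155,636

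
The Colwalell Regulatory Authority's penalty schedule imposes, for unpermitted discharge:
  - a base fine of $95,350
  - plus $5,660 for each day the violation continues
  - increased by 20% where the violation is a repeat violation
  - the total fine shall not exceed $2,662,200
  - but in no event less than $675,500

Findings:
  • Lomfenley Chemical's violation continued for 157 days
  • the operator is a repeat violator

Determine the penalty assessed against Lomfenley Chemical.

Per-day component: 157 × $5,660 = $888,620
Base plus per-day: $95,350 + $888,620 = $983,970
Enhancement: 20% of $983,970 = $196,794
Enhanced fine: $983,970 + $196,794 = $1,180,764
Cap at $2,662,200: $1,180,764 is within the cap, no reduction.
Minimum $675,500: $1,180,764 meets the minimum, no increase.

$1,180,764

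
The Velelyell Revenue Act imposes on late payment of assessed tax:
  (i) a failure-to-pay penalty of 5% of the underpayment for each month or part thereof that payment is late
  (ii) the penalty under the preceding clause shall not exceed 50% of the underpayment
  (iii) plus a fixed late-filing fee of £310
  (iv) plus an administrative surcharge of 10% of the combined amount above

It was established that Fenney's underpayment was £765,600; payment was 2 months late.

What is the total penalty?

£84,557

Accrued rate: 5% × 2 = 10%, capped at 50% → 10%
Failure-to-pay penalty: 10% of £765,600 = £76,560
Penalty before surcharge: £76,560 + £310 = £76,870
Administrative surcharge: 10% of £76,870 = £7,687
Total penalty: £76,870 + £7,687 = £84,557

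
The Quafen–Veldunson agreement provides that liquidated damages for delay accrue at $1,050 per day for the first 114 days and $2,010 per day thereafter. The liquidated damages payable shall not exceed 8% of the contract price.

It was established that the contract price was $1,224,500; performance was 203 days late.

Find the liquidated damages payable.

$97,960

First 114 days: 114 × $1,050 = $119,700
Remaining days: (203 − 114) × $2,010 = $178,890
Accrued per-day damages: $119,700 + $178,890 = $298,590
Cap: 8% of $1,224,500 = $97,960
Cap at $97,960: $298,590 exceeds the cap → $97,960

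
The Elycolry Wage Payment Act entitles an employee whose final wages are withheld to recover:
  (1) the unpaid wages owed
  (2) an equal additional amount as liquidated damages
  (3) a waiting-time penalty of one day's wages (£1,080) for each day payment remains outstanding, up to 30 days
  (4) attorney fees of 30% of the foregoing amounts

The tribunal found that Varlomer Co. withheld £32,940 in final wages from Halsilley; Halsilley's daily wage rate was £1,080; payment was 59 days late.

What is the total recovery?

Liquidated damages (equal amount): £32,940
Penalty days: min(59, 30) = 30
Waiting-time penalty: 30 × £1,080 = £32,400
Subtotal: £32,940 + £32,940 + £32,400 = £98,280
Attorney fees: 30% of £98,280 = £29,484
Total award: £98,280 + £29,484 = £127,764

£127,764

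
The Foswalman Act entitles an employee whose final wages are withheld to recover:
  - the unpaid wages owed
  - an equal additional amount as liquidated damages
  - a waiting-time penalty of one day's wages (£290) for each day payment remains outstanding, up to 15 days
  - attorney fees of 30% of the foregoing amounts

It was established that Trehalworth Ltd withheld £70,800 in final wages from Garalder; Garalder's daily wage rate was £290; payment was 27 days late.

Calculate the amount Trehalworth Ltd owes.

£189,735

Liquidated damages (equal amount): £70,800
Penalty days: min(27, 15) = 15
Waiting-time penalty: 15 × £290 = £4,350
Subtotal: £70,800 + £70,800 + £4,350 = £145,950
Attorney fees: 30% of £145,950 = £43,785
Total award: £145,950 + £43,785 = £189,735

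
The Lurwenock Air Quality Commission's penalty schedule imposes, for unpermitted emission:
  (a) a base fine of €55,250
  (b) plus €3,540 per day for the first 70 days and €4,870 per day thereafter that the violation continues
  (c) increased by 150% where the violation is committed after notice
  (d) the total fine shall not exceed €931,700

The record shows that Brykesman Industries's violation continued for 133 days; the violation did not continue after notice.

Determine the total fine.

€609,860

First 70 days: 70 × €3,540 = €247,800
Remaining days: (133 − 70) × €4,870 = €306,810
Per-day component: €247,800 + €306,810 = €554,610
Base plus per-day: €55,250 + €554,610 = €609,860
The violation did not continue after notice: no 150% increase.
Cap at €931,700: €609,860 is within the cap, no reduction.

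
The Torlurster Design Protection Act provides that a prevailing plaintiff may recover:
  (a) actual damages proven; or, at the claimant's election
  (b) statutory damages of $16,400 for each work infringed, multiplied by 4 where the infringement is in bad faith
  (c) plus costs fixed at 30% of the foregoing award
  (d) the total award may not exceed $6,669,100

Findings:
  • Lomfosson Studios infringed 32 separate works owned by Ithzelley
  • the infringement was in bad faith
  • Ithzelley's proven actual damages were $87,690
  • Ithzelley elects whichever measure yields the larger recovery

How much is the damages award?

Statutory damages: 32 × $16,400 = $524,800
Multiplied by 4: 4 × $524,800 = $2,099,200
Greater of actual damages ($87,690) or enhanced statutory damages ($2,099,200): $2,099,200
Costs: 30% of $2,099,200 = $629,760
Award plus costs: $2,099,200 + $629,760 = $2,728,960
Cap at $6,669,100: $2,728,960 is within the cap, no reduction.

$2,728,960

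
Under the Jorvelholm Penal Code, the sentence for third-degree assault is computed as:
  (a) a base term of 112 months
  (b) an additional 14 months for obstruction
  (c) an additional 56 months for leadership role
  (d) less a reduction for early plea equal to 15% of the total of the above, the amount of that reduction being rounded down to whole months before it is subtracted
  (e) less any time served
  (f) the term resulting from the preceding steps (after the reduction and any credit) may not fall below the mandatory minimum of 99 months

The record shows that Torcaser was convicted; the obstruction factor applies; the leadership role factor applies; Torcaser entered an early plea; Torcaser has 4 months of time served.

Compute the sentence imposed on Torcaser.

Obstruction enhancement: +14 months
Leadership role enhancement: +56 months
Adjusted term: 112 months + 14 months + 56 months = 182 months
Early plea reduction: 15% of 182 months = 27 months (rounded down)
After reduction: 182 − 27 = 155 months
Less time served: 155 months − 4 months = 151 months
Minimum 99 months: 151 months meets the minimum, no increase.

151 months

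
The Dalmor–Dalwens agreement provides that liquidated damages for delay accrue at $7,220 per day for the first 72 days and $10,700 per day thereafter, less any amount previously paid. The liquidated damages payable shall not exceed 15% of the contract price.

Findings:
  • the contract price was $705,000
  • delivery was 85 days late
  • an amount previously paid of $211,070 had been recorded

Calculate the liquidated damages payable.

First 72 days: 72 × $7,220 = $519,840
Remaining days: (85 − 72) × $10,700 = $139,100
Accrued per-day damages: $519,840 + $139,100 = $658,940
Less amount previously paid: $658,940 − $211,070 = $447,870
Cap: 15% of $705,000 = $105,750
Cap at $105,750: $447,870 exceeds the cap → $105,750

$105,750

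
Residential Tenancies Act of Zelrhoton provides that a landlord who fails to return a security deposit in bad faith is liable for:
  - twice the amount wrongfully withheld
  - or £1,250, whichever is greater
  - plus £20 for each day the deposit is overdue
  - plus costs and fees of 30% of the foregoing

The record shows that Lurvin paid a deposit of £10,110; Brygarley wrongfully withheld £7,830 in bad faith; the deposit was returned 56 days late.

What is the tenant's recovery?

£21,814

Doubled: 2 × £7,830 = £15,660
Minimum £1,250: £15,660 meets the minimum, no increase.
Late-return penalty: 56 × £20 = £1,120
Damages plus late penalty: £15,660 + £1,120 = £16,780
Costs and fees: 30% of £16,780 = £5,034
Total recovery: £16,780 + £5,034 = £21,814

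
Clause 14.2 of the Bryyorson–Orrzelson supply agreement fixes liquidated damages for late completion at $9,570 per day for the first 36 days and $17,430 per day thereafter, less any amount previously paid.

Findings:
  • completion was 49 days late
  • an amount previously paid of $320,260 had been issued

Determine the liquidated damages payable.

First 36 days: 36 × $9,570 = $344,520
Remaining days: (49 − 36) × $17,430 = $226,590
Accrued per-day damages: $344,520 + $226,590 = $571,110
Less amount previously paid: $571,110 − $320,260 = $250,850

$250,850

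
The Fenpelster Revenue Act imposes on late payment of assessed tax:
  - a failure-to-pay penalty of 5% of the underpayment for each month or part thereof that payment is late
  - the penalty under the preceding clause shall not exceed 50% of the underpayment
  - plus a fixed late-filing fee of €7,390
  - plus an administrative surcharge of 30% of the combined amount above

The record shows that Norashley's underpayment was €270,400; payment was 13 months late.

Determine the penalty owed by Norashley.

Accrued rate: 5% × 13 = 65%, capped at 50% → 50%
Failure-to-pay penalty: 50% of €270,400 = €135,200
Penalty before surcharge: €135,200 + €7,390 = €142,590
Administrative surcharge: 30% of €142,590 = €42,777
Total penalty: €142,590 + €42,777 = €185,367

€185,367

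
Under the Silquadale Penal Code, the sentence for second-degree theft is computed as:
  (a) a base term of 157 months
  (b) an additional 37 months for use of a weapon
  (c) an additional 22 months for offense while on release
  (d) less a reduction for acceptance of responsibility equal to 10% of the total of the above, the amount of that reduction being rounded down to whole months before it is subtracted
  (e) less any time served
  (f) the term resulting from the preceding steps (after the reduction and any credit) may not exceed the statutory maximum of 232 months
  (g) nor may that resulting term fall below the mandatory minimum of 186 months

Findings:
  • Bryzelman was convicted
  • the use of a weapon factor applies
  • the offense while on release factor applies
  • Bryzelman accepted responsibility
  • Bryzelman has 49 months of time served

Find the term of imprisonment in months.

Use of a weapon enhancement: +37 months
Offense while on release enhancement: +22 months
Adjusted term: 157 months + 37 months + 22 months = 216 months
Acceptance of responsibility reduction: 10% of 216 months = 21 months (rounded down)
After reduction: 216 − 21 = 195 months
Less time served: 195 months − 49 months = 146 months
Cap at 232 months: 146 months is within the cap, no reduction.
Minimum 186 months: 146 months is below the minimum → 186 months

186 months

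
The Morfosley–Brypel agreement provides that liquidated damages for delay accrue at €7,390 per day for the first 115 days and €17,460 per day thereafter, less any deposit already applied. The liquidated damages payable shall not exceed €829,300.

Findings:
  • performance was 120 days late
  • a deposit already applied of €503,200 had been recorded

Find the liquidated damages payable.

First 115 days: 115 × €7,390 = €849,850
Remaining days: (120 − 115) × €17,460 = €87,300
Accrued per-day damages: €849,850 + €87,300 = €937,150
Less deposit already applied: €937,150 − €503,200 = €433,950
Cap at €829,300: €433,950 is within the cap, no reduction.

€433,950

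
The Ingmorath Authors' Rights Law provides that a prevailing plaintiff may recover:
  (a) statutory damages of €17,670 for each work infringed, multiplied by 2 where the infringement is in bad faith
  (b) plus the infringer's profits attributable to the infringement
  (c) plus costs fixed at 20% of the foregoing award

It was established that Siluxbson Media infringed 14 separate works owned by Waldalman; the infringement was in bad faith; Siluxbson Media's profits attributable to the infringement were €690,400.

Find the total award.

Statutory damages: 14 × €17,670 = €247,380
Doubled: 2 × €247,380 = €494,760
Combined award: €494,760 + €690,400 = €1,185,160
Costs: 20% of €1,185,160 = €237,032
Award plus costs: €1,185,160 + €237,032 = €1,422,192

Award: €1,422,192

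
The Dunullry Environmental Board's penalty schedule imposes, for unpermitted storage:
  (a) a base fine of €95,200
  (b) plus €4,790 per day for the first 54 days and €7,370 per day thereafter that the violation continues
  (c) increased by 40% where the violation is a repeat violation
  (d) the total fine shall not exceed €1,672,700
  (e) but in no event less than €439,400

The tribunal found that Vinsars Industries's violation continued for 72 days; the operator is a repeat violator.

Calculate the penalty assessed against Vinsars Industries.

First 54 days: 54 × €4,790 = €258,660
Remaining days: (72 − 54) × €7,370 = €132,660
Per-day component: €258,660 + €132,660 = €391,320
Base plus per-day: €95,200 + €391,320 = €486,520
Enhancement: 40% of €486,520 = €194,608
Enhanced fine: €486,520 + €194,608 = €681,128
Cap at €1,672,700: €681,128 is within the cap, no reduction.
Minimum €439,400: €681,128 meets the minimum, no increase.

€681,128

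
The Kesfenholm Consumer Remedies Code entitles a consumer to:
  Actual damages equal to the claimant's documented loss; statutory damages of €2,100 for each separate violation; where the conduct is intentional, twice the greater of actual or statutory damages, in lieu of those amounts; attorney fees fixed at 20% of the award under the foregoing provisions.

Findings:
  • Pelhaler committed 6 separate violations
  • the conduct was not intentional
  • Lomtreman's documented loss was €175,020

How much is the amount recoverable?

Statutory damages: 6 × €2,100 = €12,600
Conduct not intentional: the in-lieu enhancement does not apply.
Actual plus statutory damages: €175,020 + €12,600 = €187,620
Attorney fees: 20% of €187,620 = €37,524
Total recovery: €187,620 + €37,524 = €225,144

€225,144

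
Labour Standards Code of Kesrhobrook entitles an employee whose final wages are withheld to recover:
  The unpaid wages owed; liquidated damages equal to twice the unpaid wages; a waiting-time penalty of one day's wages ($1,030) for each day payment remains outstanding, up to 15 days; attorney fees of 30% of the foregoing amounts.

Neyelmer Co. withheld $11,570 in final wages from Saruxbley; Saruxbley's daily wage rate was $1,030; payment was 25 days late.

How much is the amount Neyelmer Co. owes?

$65,208

Doubled: 2 × $11,570 = $23,140
Penalty days: min(25, 15) = 15
Waiting-time penalty: 15 × $1,030 = $15,450
Subtotal: $11,570 + $23,140 + $15,450 = $50,160
Attorney fees: 30% of $50,160 = $15,048
Total award: $50,160 + $15,048 = $65,208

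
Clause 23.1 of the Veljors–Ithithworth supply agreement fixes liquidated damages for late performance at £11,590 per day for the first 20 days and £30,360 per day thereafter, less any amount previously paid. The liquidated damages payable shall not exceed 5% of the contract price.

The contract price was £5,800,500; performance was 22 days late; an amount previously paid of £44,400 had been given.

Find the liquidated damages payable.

£248,120

First 20 days: 20 × £11,590 = £231,800
Remaining days: (22 − 20) × £30,360 = £60,720
Accrued per-day damages: £231,800 + £60,720 = £292,520
Less amount previously paid: £292,520 − £44,400 = £248,120
Cap: 5% of £5,800,500 = £290,025
Cap at £290,025: £248,120 is within the cap, no reduction.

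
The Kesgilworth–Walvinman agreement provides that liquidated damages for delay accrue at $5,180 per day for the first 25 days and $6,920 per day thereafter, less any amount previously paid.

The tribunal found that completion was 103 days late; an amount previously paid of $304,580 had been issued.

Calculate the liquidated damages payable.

Liquidated damages: $364,680

First 25 days: 25 × $5,180 = $129,500
Remaining days: (103 − 25) × $6,920 = $539,760
Accrued per-day damages: $129,500 + $539,760 = $669,260
Less amount previously paid: $669,260 − $304,580 = $364,680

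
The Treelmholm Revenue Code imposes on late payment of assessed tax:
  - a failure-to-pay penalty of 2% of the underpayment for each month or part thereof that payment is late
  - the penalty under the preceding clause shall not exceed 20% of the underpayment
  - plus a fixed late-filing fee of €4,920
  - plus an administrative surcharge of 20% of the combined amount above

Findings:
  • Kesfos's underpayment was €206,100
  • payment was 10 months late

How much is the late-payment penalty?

€55,368

Accrued rate: 2% × 10 = 20%, capped at 20% → 20%
Failure-to-pay penalty: 20% of €206,100 = €41,220
Penalty before surcharge: €41,220 + €4,920 = €46,140
Administrative surcharge: 20% of €46,140 = €9,228
Total penalty: €46,140 + €9,228 = €55,368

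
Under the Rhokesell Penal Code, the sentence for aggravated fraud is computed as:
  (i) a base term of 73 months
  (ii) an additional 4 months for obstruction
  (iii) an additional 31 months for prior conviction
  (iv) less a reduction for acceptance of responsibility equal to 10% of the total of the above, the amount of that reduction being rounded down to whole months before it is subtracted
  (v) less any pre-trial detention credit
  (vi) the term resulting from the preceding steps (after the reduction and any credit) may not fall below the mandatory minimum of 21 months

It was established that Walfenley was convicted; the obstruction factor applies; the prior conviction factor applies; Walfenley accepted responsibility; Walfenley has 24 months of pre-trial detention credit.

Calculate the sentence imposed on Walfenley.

Sentence: 74 months

Obstruction enhancement: +4 months
Prior conviction enhancement: +31 months
Adjusted term: 73 months + 4 months + 31 months = 108 months
Acceptance of responsibility reduction: 10% of 108 months = 10 months (rounded down)
After reduction: 108 − 10 = 98 months
Less pre-trial detention credit: 98 months − 24 months = 74 months
Minimum 21 months: 74 months meets the minimum, no increase.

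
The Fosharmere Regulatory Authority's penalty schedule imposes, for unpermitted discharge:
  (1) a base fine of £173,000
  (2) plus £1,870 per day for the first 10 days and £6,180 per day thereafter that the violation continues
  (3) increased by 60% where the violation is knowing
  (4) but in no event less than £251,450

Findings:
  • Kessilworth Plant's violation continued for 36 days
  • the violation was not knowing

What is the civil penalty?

Civil penalty: £352,380

First 10 days: 10 × £1,870 = £18,700
Remaining days: (36 − 10) × £6,180 = £160,680
Per-day component: £18,700 + £160,680 = £179,380
Base plus per-day: £173,000 + £179,380 = £352,380
The violation was not knowing: no 60% increase.
Minimum £251,450: £352,380 meets the minimum, no increase.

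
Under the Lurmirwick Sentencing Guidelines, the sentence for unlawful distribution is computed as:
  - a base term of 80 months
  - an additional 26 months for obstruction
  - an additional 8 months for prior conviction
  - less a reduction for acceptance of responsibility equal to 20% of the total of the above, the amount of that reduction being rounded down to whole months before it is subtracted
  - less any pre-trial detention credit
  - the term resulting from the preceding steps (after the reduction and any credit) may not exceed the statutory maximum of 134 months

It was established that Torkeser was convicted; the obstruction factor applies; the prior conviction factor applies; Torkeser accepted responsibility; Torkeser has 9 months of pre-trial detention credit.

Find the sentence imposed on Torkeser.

Obstruction enhancement: +26 months
Prior conviction enhancement: +8 months
Adjusted term: 80 months + 26 months + 8 months = 114 months
Acceptance of responsibility reduction: 20% of 114 months = 22 months (rounded down)
After reduction: 114 − 22 = 92 months
Less pre-trial detention credit: 92 months − 9 months = 83 months
Cap at 134 months: 83 months is within the cap, no reduction.

83 months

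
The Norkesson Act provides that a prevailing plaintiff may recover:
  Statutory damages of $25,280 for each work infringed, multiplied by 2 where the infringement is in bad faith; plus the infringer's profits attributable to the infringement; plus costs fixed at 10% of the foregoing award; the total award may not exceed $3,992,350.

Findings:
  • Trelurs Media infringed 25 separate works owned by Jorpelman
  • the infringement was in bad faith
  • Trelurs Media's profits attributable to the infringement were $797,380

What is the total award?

$2,267,518

Statutory damages: 25 × $25,280 = $632,000
Doubled: 2 × $632,000 = $1,264,000
Combined award: $1,264,000 + $797,380 = $2,061,380
Costs: 10% of $2,061,380 = $206,138
Award plus costs: $2,061,380 + $206,138 = $2,267,518
Cap at $3,992,350: $2,267,518 is within the cap, no reduction.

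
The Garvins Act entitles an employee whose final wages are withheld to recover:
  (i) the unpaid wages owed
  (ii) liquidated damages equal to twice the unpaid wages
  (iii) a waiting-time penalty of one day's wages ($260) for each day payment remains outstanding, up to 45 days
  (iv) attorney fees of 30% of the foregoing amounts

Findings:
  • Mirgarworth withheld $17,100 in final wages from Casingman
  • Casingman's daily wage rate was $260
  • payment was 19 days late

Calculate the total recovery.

Doubled: 2 × $17,100 = $34,200
Penalty days: min(19, 45) = 19
Waiting-time penalty: 19 × $260 = $4,940
Subtotal: $17,100 + $34,200 + $4,940 = $56,240
Attorney fees: 30% of $56,240 = $16,872
Total award: $56,240 + $16,872 = $73,112

$73,112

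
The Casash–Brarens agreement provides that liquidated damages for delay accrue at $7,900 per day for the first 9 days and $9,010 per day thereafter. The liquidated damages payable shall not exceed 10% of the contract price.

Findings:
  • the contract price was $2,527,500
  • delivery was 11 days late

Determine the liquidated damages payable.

Liquidated damages: $89,120

First 9 days: 9 × $7,900 = $71,100
Remaining days: (11 − 9) × $9,010 = $18,020
Accrued per-day damages: $71,100 + $18,020 = $89,120
Cap: 10% of $2,527,500 = $252,750
Cap at $252,750: $89,120 is within the cap, no reduction.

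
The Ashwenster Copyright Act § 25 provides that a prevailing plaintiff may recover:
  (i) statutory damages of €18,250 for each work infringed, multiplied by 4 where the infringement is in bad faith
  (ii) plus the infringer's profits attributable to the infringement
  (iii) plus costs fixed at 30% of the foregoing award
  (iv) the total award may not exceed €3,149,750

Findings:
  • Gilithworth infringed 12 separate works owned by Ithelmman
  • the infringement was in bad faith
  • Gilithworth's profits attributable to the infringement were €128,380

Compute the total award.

€1,305,694

Statutory damages: 12 × €18,250 = €219,000
Multiplied by 4: 4 × €219,000 = €876,000
Combined award: €876,000 + €128,380 = €1,004,380
Costs: 30% of €1,004,380 = €301,314
Award plus costs: €1,004,380 + €301,314 = €1,305,694
Cap at €3,149,750: €1,305,694 is within the cap, no reduction.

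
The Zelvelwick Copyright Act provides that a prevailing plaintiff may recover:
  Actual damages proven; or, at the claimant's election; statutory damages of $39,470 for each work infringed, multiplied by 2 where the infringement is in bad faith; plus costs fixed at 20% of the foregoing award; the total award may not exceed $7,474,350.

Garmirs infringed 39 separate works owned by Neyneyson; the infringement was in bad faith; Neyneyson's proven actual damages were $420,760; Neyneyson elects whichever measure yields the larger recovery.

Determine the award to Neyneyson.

Statutory damages: 39 × $39,470 = $1,539,330
Doubled: 2 × $1,539,330 = $3,078,660
Greater of actual damages ($420,760) or enhanced statutory damages ($3,078,660): $3,078,660
Costs: 20% of $3,078,660 = $615,732
Award plus costs: $3,078,660 + $615,732 = $3,694,392
Cap at $7,474,350: $3,694,392 is within the cap, no reduction.

$3,694,392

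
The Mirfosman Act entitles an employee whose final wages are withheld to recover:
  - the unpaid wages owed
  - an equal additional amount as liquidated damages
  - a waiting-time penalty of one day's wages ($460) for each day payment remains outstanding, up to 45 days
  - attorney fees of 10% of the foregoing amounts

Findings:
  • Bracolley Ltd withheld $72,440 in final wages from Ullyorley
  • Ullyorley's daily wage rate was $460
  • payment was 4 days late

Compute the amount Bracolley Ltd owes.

Liquidated damages (equal amount): $72,440
Penalty days: min(4, 45) = 4
Waiting-time penalty: 4 × $460 = $1,840
Subtotal: $72,440 + $72,440 + $1,840 = $146,720
Attorney fees: 10% of $146,720 = $14,672
Total award: $146,720 + $14,672 = $161,392

Total award: $161,392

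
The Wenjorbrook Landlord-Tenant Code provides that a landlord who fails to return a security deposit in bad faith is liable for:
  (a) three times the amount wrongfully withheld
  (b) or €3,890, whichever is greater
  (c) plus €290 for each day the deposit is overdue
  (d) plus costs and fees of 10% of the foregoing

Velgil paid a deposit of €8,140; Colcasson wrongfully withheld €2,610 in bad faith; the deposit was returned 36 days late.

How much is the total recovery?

€20,097

Trebled: 3 × €2,610 = €7,830
Minimum €3,890: €7,830 meets the minimum, no increase.
Late-return penalty: 36 × €290 = €10,440
Damages plus late penalty: €7,830 + €10,440 = €18,270
Costs and fees: 10% of €18,270 = €1,827
Total recovery: €18,270 + €1,827 = €20,097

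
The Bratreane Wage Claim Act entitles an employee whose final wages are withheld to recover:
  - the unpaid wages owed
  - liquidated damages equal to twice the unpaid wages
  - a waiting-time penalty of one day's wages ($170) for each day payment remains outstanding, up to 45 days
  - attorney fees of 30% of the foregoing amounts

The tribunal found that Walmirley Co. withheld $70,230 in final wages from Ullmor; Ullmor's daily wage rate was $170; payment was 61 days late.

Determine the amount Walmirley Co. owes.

Doubled: 2 × $70,230 = $140,460
Penalty days: min(61, 45) = 45
Waiting-time penalty: 45 × $170 = $7,650
Subtotal: $70,230 + $140,460 + $7,650 = $218,340
Attorney fees: 30% of $218,340 = $65,502
Total award: $218,340 + $65,502 = $283,842

$283,842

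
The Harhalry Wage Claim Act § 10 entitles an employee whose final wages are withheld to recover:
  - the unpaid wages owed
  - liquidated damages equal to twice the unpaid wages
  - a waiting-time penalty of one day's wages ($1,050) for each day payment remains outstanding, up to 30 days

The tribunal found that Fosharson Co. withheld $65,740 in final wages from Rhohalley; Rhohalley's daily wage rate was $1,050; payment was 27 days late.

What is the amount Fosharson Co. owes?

$225,570

Doubled: 2 × $65,740 = $131,480
Penalty days: min(27, 30) = 27
Waiting-time penalty: 27 × $1,050 = $28,350
Total award: $65,740 + $131,480 + $28,350 = $225,570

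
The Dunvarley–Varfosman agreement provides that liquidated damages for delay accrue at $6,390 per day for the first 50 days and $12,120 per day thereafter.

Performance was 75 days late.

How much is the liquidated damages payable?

First 50 days: 50 × $6,390 = $319,500
Remaining days: (75 − 50) × $12,120 = $303,000
Accrued per-day damages: $319,500 + $303,000 = $622,500

$622,500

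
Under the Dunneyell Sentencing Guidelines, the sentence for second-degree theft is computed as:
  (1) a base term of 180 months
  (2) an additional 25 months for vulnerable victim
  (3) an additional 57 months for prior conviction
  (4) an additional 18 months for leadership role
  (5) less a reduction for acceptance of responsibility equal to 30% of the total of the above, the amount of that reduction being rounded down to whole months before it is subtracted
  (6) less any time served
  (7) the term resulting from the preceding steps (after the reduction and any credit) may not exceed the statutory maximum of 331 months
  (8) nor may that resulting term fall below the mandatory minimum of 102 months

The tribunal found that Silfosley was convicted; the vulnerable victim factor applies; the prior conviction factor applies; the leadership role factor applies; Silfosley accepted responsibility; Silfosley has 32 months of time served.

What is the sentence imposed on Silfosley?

Vulnerable victim enhancement: +25 months
Prior conviction enhancement: +57 months
Leadership role enhancement: +18 months
Adjusted term: 180 months + 25 months + 57 months + 18 months = 280 months
Acceptance of responsibility reduction: 30% of 280 months = 84 months (rounded down)
After reduction: 280 − 84 = 196 months
Less time served: 196 months − 32 months = 164 months
Cap at 331 months: 164 months is within the cap, no reduction.
Minimum 102 months: 164 months meets the minimum, no increase.

164 months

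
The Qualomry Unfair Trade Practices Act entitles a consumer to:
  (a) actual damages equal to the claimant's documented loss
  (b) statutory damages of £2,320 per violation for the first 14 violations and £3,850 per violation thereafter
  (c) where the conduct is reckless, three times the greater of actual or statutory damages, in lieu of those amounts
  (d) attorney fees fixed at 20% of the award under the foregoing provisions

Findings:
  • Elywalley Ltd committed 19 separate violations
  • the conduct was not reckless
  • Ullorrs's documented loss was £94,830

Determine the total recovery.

£175,872

First 14 violations: 14 × £2,320 = £32,480
Remaining violations: (19 − 14) × £3,850 = £19,250
Statutory damages: £32,480 + £19,250 = £51,730
Conduct not reckless: the in-lieu enhancement does not apply.
Actual plus statutory damages: £94,830 + £51,730 = £146,560
Attorney fees: 20% of £146,560 = £29,312
Total recovery: £146,560 + £29,312 = £175,872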